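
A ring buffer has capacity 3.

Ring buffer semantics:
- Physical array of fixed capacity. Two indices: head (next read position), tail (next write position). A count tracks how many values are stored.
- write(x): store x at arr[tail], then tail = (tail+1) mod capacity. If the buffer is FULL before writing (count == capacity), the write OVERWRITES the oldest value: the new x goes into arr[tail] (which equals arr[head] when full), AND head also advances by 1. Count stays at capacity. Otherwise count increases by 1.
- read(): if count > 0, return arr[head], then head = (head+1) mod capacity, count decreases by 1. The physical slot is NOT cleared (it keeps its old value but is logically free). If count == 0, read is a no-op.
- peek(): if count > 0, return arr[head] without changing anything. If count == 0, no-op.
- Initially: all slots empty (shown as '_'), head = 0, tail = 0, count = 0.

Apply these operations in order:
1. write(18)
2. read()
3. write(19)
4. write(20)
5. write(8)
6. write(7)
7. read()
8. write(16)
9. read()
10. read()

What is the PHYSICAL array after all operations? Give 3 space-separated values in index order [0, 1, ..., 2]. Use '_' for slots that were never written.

After op 1 (write(18)): arr=[18 _ _] head=0 tail=1 count=1
After op 2 (read()): arr=[18 _ _] head=1 tail=1 count=0
After op 3 (write(19)): arr=[18 19 _] head=1 tail=2 count=1
After op 4 (write(20)): arr=[18 19 20] head=1 tail=0 count=2
After op 5 (write(8)): arr=[8 19 20] head=1 tail=1 count=3
After op 6 (write(7)): arr=[8 7 20] head=2 tail=2 count=3
After op 7 (read()): arr=[8 7 20] head=0 tail=2 count=2
After op 8 (write(16)): arr=[8 7 16] head=0 tail=0 count=3
After op 9 (read()): arr=[8 7 16] head=1 tail=0 count=2
After op 10 (read()): arr=[8 7 16] head=2 tail=0 count=1

Answer: 8 7 16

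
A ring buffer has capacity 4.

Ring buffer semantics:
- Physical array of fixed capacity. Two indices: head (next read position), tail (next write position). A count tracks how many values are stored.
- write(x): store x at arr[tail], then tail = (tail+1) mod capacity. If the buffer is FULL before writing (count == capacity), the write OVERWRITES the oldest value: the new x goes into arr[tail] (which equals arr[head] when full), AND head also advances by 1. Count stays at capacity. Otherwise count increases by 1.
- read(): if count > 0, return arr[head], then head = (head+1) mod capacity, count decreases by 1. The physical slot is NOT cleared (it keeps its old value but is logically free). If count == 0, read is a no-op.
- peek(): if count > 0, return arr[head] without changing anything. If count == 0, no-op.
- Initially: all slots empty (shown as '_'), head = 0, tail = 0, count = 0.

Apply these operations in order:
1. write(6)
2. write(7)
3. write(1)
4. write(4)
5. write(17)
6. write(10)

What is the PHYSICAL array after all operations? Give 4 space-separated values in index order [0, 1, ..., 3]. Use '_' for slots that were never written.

After op 1 (write(6)): arr=[6 _ _ _] head=0 tail=1 count=1
After op 2 (write(7)): arr=[6 7 _ _] head=0 tail=2 count=2
After op 3 (write(1)): arr=[6 7 1 _] head=0 tail=3 count=3
After op 4 (write(4)): arr=[6 7 1 4] head=0 tail=0 count=4
After op 5 (write(17)): arr=[17 7 1 4] head=1 tail=1 count=4
After op 6 (write(10)): arr=[17 10 1 4] head=2 tail=2 count=4

Answer: 17 10 1 4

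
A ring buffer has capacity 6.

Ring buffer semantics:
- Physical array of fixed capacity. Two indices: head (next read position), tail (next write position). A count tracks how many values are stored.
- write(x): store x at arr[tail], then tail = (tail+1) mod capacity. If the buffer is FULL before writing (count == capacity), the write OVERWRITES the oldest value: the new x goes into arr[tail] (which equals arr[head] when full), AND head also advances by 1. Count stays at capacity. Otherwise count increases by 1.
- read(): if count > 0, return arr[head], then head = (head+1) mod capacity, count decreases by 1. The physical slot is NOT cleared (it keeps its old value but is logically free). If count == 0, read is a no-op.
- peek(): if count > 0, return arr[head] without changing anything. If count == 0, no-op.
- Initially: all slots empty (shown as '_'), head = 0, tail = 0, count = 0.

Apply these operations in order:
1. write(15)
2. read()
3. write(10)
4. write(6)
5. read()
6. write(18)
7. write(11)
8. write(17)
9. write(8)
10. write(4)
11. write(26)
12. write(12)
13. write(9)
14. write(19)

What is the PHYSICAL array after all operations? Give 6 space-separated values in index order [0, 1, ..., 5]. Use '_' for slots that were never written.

After op 1 (write(15)): arr=[15 _ _ _ _ _] head=0 tail=1 count=1
After op 2 (read()): arr=[15 _ _ _ _ _] head=1 tail=1 count=0
After op 3 (write(10)): arr=[15 10 _ _ _ _] head=1 tail=2 count=1
After op 4 (write(6)): arr=[15 10 6 _ _ _] head=1 tail=3 count=2
After op 5 (read()): arr=[15 10 6 _ _ _] head=2 tail=3 count=1
After op 6 (write(18)): arr=[15 10 6 18 _ _] head=2 tail=4 count=2
After op 7 (write(11)): arr=[15 10 6 18 11 _] head=2 tail=5 count=3
After op 8 (write(17)): arr=[15 10 6 18 11 17] head=2 tail=0 count=4
After op 9 (write(8)): arr=[8 10 6 18 11 17] head=2 tail=1 count=5
After op 10 (write(4)): arr=[8 4 6 18 11 17] head=2 tail=2 count=6
After op 11 (write(26)): arr=[8 4 26 18 11 17] head=3 tail=3 count=6
After op 12 (write(12)): arr=[8 4 26 12 11 17] head=4 tail=4 count=6
After op 13 (write(9)): arr=[8 4 26 12 9 17] head=5 tail=5 count=6
After op 14 (write(19)): arr=[8 4 26 12 9 19] head=0 tail=0 count=6

Answer: 8 4 26 12 9 19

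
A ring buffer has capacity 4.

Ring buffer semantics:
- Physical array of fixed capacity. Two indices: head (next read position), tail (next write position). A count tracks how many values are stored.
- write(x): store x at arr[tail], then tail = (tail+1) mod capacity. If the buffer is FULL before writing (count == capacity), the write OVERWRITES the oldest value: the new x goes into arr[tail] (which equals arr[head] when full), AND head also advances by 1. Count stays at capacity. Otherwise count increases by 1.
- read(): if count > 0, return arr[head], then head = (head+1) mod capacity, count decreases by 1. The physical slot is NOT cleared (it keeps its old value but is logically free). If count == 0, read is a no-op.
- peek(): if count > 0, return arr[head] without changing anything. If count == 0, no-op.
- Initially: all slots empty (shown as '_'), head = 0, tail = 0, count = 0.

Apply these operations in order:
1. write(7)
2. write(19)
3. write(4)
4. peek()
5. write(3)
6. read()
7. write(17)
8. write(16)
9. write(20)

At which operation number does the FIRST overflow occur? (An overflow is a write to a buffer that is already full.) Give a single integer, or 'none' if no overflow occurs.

Answer: 8

Derivation:
After op 1 (write(7)): arr=[7 _ _ _] head=0 tail=1 count=1
After op 2 (write(19)): arr=[7 19 _ _] head=0 tail=2 count=2
After op 3 (write(4)): arr=[7 19 4 _] head=0 tail=3 count=3
After op 4 (peek()): arr=[7 19 4 _] head=0 tail=3 count=3
After op 5 (write(3)): arr=[7 19 4 3] head=0 tail=0 count=4
After op 6 (read()): arr=[7 19 4 3] head=1 tail=0 count=3
After op 7 (write(17)): arr=[17 19 4 3] head=1 tail=1 count=4
After op 8 (write(16)): arr=[17 16 4 3] head=2 tail=2 count=4
After op 9 (write(20)): arr=[17 16 20 3] head=3 tail=3 count=4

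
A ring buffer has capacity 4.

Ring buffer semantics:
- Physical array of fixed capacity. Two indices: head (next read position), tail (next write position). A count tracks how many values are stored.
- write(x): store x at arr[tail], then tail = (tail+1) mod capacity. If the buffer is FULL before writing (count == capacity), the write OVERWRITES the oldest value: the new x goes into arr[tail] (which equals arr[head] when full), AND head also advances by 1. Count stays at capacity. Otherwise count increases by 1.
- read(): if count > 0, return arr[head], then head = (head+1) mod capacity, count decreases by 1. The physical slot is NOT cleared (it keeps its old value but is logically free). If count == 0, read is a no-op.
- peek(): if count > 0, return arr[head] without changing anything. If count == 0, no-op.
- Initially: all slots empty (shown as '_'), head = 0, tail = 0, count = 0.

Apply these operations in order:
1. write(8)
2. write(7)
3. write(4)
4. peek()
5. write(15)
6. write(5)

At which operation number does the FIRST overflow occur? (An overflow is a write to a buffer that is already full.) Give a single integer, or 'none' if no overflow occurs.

Answer: 6

Derivation:
After op 1 (write(8)): arr=[8 _ _ _] head=0 tail=1 count=1
After op 2 (write(7)): arr=[8 7 _ _] head=0 tail=2 count=2
After op 3 (write(4)): arr=[8 7 4 _] head=0 tail=3 count=3
After op 4 (peek()): arr=[8 7 4 _] head=0 tail=3 count=3
After op 5 (write(15)): arr=[8 7 4 15] head=0 tail=0 count=4
After op 6 (write(5)): arr=[5 7 4 15] head=1 tail=1 count=4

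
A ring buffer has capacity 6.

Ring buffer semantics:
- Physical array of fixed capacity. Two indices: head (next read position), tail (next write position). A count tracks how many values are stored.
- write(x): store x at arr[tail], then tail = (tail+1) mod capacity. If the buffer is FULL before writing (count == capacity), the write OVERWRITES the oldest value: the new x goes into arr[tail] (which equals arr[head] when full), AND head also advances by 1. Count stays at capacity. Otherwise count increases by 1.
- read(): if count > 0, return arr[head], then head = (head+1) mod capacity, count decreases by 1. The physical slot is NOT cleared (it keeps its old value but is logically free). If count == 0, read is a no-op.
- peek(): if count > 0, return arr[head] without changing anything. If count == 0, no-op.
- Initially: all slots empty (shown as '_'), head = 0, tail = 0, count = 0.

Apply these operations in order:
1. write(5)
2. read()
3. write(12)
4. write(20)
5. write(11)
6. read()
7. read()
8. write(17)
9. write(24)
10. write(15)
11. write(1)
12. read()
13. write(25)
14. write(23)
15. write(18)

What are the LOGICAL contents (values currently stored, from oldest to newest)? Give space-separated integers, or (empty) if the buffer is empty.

After op 1 (write(5)): arr=[5 _ _ _ _ _] head=0 tail=1 count=1
After op 2 (read()): arr=[5 _ _ _ _ _] head=1 tail=1 count=0
After op 3 (write(12)): arr=[5 12 _ _ _ _] head=1 tail=2 count=1
After op 4 (write(20)): arr=[5 12 20 _ _ _] head=1 tail=3 count=2
After op 5 (write(11)): arr=[5 12 20 11 _ _] head=1 tail=4 count=3
After op 6 (read()): arr=[5 12 20 11 _ _] head=2 tail=4 count=2
After op 7 (read()): arr=[5 12 20 11 _ _] head=3 tail=4 count=1
After op 8 (write(17)): arr=[5 12 20 11 17 _] head=3 tail=5 count=2
After op 9 (write(24)): arr=[5 12 20 11 17 24] head=3 tail=0 count=3
After op 10 (write(15)): arr=[15 12 20 11 17 24] head=3 tail=1 count=4
After op 11 (write(1)): arr=[15 1 20 11 17 24] head=3 tail=2 count=5
After op 12 (read()): arr=[15 1 20 11 17 24] head=4 tail=2 count=4
After op 13 (write(25)): arr=[15 1 25 11 17 24] head=4 tail=3 count=5
After op 14 (write(23)): arr=[15 1 25 23 17 24] head=4 tail=4 count=6
After op 15 (write(18)): arr=[15 1 25 23 18 24] head=5 tail=5 count=6

Answer: 24 15 1 25 23 18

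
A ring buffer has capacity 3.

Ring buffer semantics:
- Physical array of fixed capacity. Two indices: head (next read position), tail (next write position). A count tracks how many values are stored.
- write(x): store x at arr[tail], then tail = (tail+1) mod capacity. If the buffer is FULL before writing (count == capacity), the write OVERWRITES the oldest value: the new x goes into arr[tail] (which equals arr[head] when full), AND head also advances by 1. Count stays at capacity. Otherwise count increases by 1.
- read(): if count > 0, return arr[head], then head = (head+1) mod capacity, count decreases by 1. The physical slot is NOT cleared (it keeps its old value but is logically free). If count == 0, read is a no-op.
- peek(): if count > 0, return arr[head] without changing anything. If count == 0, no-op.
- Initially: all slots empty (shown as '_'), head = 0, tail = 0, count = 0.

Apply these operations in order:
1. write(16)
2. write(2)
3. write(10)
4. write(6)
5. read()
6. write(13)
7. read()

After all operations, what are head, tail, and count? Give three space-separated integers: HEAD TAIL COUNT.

After op 1 (write(16)): arr=[16 _ _] head=0 tail=1 count=1
After op 2 (write(2)): arr=[16 2 _] head=0 tail=2 count=2
After op 3 (write(10)): arr=[16 2 10] head=0 tail=0 count=3
After op 4 (write(6)): arr=[6 2 10] head=1 tail=1 count=3
After op 5 (read()): arr=[6 2 10] head=2 tail=1 count=2
After op 6 (write(13)): arr=[6 13 10] head=2 tail=2 count=3
After op 7 (read()): arr=[6 13 10] head=0 tail=2 count=2

Answer: 0 2 2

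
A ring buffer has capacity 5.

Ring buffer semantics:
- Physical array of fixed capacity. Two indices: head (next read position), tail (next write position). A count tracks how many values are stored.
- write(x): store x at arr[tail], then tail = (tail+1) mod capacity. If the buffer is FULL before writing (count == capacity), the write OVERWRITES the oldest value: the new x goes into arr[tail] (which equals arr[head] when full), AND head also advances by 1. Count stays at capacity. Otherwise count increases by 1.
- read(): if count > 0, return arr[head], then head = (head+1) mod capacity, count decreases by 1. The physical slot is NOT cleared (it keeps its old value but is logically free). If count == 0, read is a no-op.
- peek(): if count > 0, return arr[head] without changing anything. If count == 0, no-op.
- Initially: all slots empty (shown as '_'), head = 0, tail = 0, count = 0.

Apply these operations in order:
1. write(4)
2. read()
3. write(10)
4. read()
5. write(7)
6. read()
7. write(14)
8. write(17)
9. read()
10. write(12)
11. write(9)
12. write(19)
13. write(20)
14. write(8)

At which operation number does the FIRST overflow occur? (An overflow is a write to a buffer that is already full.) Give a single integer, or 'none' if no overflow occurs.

After op 1 (write(4)): arr=[4 _ _ _ _] head=0 tail=1 count=1
After op 2 (read()): arr=[4 _ _ _ _] head=1 tail=1 count=0
After op 3 (write(10)): arr=[4 10 _ _ _] head=1 tail=2 count=1
After op 4 (read()): arr=[4 10 _ _ _] head=2 tail=2 count=0
After op 5 (write(7)): arr=[4 10 7 _ _] head=2 tail=3 count=1
After op 6 (read()): arr=[4 10 7 _ _] head=3 tail=3 count=0
After op 7 (write(14)): arr=[4 10 7 14 _] head=3 tail=4 count=1
After op 8 (write(17)): arr=[4 10 7 14 17] head=3 tail=0 count=2
After op 9 (read()): arr=[4 10 7 14 17] head=4 tail=0 count=1
After op 10 (write(12)): arr=[12 10 7 14 17] head=4 tail=1 count=2
After op 11 (write(9)): arr=[12 9 7 14 17] head=4 tail=2 count=3
After op 12 (write(19)): arr=[12 9 19 14 17] head=4 tail=3 count=4
After op 13 (write(20)): arr=[12 9 19 20 17] head=4 tail=4 count=5
After op 14 (write(8)): arr=[12 9 19 20 8] head=0 tail=0 count=5

Answer: 14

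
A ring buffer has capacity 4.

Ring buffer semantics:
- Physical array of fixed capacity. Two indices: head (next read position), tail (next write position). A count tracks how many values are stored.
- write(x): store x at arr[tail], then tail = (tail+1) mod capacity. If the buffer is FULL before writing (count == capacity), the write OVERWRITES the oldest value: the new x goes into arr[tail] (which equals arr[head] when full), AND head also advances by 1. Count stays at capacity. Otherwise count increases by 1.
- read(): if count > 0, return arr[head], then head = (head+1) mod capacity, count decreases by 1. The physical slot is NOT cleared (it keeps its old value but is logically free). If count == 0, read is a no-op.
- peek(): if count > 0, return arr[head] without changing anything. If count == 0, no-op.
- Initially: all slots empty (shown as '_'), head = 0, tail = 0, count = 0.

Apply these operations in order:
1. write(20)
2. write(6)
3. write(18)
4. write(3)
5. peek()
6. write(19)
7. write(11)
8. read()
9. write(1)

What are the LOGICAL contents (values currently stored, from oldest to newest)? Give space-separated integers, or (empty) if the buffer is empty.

Answer: 3 19 11 1

Derivation:
After op 1 (write(20)): arr=[20 _ _ _] head=0 tail=1 count=1
After op 2 (write(6)): arr=[20 6 _ _] head=0 tail=2 count=2
After op 3 (write(18)): arr=[20 6 18 _] head=0 tail=3 count=3
After op 4 (write(3)): arr=[20 6 18 3] head=0 tail=0 count=4
After op 5 (peek()): arr=[20 6 18 3] head=0 tail=0 count=4
After op 6 (write(19)): arr=[19 6 18 3] head=1 tail=1 count=4
After op 7 (write(11)): arr=[19 11 18 3] head=2 tail=2 count=4
After op 8 (read()): arr=[19 11 18 3] head=3 tail=2 count=3
After op 9 (write(1)): arr=[19 11 1 3] head=3 tail=3 count=4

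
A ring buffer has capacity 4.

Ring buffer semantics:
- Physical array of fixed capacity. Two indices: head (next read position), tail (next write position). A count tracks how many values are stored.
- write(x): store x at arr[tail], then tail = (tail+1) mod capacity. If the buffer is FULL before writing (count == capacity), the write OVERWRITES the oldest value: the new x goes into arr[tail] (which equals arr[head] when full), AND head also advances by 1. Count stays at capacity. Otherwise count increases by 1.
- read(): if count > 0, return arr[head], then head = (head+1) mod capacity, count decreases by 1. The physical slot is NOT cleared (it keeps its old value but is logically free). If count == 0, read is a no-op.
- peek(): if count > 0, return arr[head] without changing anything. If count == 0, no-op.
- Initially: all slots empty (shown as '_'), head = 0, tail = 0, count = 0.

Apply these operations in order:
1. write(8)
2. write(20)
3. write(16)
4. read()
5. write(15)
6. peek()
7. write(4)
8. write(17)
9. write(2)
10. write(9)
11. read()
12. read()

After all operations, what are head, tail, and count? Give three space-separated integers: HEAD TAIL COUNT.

After op 1 (write(8)): arr=[8 _ _ _] head=0 tail=1 count=1
After op 2 (write(20)): arr=[8 20 _ _] head=0 tail=2 count=2
After op 3 (write(16)): arr=[8 20 16 _] head=0 tail=3 count=3
After op 4 (read()): arr=[8 20 16 _] head=1 tail=3 count=2
After op 5 (write(15)): arr=[8 20 16 15] head=1 tail=0 count=3
After op 6 (peek()): arr=[8 20 16 15] head=1 tail=0 count=3
After op 7 (write(4)): arr=[4 20 16 15] head=1 tail=1 count=4
After op 8 (write(17)): arr=[4 17 16 15] head=2 tail=2 count=4
After op 9 (write(2)): arr=[4 17 2 15] head=3 tail=3 count=4
After op 10 (write(9)): arr=[4 17 2 9] head=0 tail=0 count=4
After op 11 (read()): arr=[4 17 2 9] head=1 tail=0 count=3
After op 12 (read()): arr=[4 17 2 9] head=2 tail=0 count=2

Answer: 2 0 2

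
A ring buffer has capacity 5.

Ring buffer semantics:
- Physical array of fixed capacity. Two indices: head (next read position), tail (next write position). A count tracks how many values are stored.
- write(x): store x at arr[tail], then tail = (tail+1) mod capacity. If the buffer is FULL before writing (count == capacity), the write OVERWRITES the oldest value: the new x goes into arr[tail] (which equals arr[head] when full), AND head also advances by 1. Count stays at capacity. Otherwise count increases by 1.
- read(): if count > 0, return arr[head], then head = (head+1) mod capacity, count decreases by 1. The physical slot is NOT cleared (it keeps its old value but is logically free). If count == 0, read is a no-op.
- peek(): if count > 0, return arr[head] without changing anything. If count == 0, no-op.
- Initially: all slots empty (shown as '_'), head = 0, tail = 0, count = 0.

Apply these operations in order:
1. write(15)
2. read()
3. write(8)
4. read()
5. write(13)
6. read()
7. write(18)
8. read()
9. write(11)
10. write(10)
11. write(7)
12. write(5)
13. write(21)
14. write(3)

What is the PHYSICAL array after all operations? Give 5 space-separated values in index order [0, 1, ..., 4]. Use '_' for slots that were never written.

Answer: 10 7 5 21 3

Derivation:
After op 1 (write(15)): arr=[15 _ _ _ _] head=0 tail=1 count=1
After op 2 (read()): arr=[15 _ _ _ _] head=1 tail=1 count=0
After op 3 (write(8)): arr=[15 8 _ _ _] head=1 tail=2 count=1
After op 4 (read()): arr=[15 8 _ _ _] head=2 tail=2 count=0
After op 5 (write(13)): arr=[15 8 13 _ _] head=2 tail=3 count=1
After op 6 (read()): arr=[15 8 13 _ _] head=3 tail=3 count=0
After op 7 (write(18)): arr=[15 8 13 18 _] head=3 tail=4 count=1
After op 8 (read()): arr=[15 8 13 18 _] head=4 tail=4 count=0
After op 9 (write(11)): arr=[15 8 13 18 11] head=4 tail=0 count=1
After op 10 (write(10)): arr=[10 8 13 18 11] head=4 tail=1 count=2
After op 11 (write(7)): arr=[10 7 13 18 11] head=4 tail=2 count=3
After op 12 (write(5)): arr=[10 7 5 18 11] head=4 tail=3 count=4
After op 13 (write(21)): arr=[10 7 5 21 11] head=4 tail=4 count=5
After op 14 (write(3)): arr=[10 7 5 21 3] head=0 tail=0 count=5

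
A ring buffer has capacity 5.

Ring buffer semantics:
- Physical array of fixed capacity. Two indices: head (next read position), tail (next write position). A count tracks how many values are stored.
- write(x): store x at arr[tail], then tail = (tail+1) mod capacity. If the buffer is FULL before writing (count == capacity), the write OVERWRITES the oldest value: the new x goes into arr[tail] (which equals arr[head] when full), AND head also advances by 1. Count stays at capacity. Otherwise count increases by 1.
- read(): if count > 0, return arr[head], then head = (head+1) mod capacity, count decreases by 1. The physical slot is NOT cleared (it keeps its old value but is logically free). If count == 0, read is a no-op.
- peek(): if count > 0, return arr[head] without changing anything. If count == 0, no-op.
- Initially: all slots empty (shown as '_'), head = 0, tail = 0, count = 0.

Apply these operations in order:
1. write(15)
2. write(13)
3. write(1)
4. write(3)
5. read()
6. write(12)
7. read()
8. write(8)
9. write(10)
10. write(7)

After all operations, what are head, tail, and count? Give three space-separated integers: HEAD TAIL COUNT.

Answer: 3 3 5

Derivation:
After op 1 (write(15)): arr=[15 _ _ _ _] head=0 tail=1 count=1
After op 2 (write(13)): arr=[15 13 _ _ _] head=0 tail=2 count=2
After op 3 (write(1)): arr=[15 13 1 _ _] head=0 tail=3 count=3
After op 4 (write(3)): arr=[15 13 1 3 _] head=0 tail=4 count=4
After op 5 (read()): arr=[15 13 1 3 _] head=1 tail=4 count=3
After op 6 (write(12)): arr=[15 13 1 3 12] head=1 tail=0 count=4
After op 7 (read()): arr=[15 13 1 3 12] head=2 tail=0 count=3
After op 8 (write(8)): arr=[8 13 1 3 12] head=2 tail=1 count=4
After op 9 (write(10)): arr=[8 10 1 3 12] head=2 tail=2 count=5
After op 10 (write(7)): arr=[8 10 7 3 12] head=3 tail=3 count=5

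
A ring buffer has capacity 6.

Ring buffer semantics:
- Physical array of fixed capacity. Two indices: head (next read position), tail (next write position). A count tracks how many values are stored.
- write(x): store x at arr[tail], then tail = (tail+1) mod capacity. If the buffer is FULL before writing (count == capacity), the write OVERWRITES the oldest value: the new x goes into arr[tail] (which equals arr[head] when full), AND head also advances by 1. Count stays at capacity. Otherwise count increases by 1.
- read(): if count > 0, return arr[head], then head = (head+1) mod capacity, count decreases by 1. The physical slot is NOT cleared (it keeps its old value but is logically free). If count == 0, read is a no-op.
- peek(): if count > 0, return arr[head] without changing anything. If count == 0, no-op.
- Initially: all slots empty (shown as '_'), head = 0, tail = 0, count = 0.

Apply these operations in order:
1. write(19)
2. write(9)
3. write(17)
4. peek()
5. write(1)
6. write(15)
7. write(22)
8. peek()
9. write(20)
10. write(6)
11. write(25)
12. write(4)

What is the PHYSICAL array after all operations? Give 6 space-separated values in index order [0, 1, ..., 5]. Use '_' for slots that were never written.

Answer: 20 6 25 4 15 22

Derivation:
After op 1 (write(19)): arr=[19 _ _ _ _ _] head=0 tail=1 count=1
After op 2 (write(9)): arr=[19 9 _ _ _ _] head=0 tail=2 count=2
After op 3 (write(17)): arr=[19 9 17 _ _ _] head=0 tail=3 count=3
After op 4 (peek()): arr=[19 9 17 _ _ _] head=0 tail=3 count=3
After op 5 (write(1)): arr=[19 9 17 1 _ _] head=0 tail=4 count=4
After op 6 (write(15)): arr=[19 9 17 1 15 _] head=0 tail=5 count=5
After op 7 (write(22)): arr=[19 9 17 1 15 22] head=0 tail=0 count=6
After op 8 (peek()): arr=[19 9 17 1 15 22] head=0 tail=0 count=6
After op 9 (write(20)): arr=[20 9 17 1 15 22] head=1 tail=1 count=6
After op 10 (write(6)): arr=[20 6 17 1 15 22] head=2 tail=2 count=6
After op 11 (write(25)): arr=[20 6 25 1 15 22] head=3 tail=3 count=6
After op 12 (write(4)): arr=[20 6 25 4 15 22] head=4 tail=4 count=6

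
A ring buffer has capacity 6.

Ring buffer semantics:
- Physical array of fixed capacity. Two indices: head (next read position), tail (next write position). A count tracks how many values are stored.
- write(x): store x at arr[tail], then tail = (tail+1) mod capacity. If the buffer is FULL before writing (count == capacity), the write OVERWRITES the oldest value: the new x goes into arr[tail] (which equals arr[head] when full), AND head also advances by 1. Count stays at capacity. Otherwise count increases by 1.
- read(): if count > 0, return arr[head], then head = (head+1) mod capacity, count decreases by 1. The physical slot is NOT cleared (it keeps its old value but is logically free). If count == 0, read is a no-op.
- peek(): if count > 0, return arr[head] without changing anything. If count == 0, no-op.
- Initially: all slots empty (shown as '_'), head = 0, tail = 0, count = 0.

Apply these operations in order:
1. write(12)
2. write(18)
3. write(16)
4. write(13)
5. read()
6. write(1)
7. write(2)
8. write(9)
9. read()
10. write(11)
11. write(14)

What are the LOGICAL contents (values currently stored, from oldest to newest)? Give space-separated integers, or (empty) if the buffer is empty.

Answer: 13 1 2 9 11 14

Derivation:
After op 1 (write(12)): arr=[12 _ _ _ _ _] head=0 tail=1 count=1
After op 2 (write(18)): arr=[12 18 _ _ _ _] head=0 tail=2 count=2
After op 3 (write(16)): arr=[12 18 16 _ _ _] head=0 tail=3 count=3
After op 4 (write(13)): arr=[12 18 16 13 _ _] head=0 tail=4 count=4
After op 5 (read()): arr=[12 18 16 13 _ _] head=1 tail=4 count=3
After op 6 (write(1)): arr=[12 18 16 13 1 _] head=1 tail=5 count=4
After op 7 (write(2)): arr=[12 18 16 13 1 2] head=1 tail=0 count=5
After op 8 (write(9)): arr=[9 18 16 13 1 2] head=1 tail=1 count=6
After op 9 (read()): arr=[9 18 16 13 1 2] head=2 tail=1 count=5
After op 10 (write(11)): arr=[9 11 16 13 1 2] head=2 tail=2 count=6
After op 11 (write(14)): arr=[9 11 14 13 1 2] head=3 tail=3 count=6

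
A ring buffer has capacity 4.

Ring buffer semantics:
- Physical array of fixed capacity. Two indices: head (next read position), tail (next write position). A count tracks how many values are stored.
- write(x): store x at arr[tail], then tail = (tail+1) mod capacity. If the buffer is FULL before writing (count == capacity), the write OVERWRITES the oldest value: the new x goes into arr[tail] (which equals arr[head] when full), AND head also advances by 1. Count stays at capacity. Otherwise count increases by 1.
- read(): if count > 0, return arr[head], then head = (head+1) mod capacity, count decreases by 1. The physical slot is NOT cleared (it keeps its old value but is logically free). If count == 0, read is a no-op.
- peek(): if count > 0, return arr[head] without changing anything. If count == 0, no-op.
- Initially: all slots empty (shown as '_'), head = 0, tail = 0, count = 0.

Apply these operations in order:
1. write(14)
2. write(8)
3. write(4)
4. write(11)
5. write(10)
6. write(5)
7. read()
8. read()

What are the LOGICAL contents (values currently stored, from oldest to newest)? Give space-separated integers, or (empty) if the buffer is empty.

After op 1 (write(14)): arr=[14 _ _ _] head=0 tail=1 count=1
After op 2 (write(8)): arr=[14 8 _ _] head=0 tail=2 count=2
After op 3 (write(4)): arr=[14 8 4 _] head=0 tail=3 count=3
After op 4 (write(11)): arr=[14 8 4 11] head=0 tail=0 count=4
After op 5 (write(10)): arr=[10 8 4 11] head=1 tail=1 count=4
After op 6 (write(5)): arr=[10 5 4 11] head=2 tail=2 count=4
After op 7 (read()): arr=[10 5 4 11] head=3 tail=2 count=3
After op 8 (read()): arr=[10 5 4 11] head=0 tail=2 count=2

Answer: 10 5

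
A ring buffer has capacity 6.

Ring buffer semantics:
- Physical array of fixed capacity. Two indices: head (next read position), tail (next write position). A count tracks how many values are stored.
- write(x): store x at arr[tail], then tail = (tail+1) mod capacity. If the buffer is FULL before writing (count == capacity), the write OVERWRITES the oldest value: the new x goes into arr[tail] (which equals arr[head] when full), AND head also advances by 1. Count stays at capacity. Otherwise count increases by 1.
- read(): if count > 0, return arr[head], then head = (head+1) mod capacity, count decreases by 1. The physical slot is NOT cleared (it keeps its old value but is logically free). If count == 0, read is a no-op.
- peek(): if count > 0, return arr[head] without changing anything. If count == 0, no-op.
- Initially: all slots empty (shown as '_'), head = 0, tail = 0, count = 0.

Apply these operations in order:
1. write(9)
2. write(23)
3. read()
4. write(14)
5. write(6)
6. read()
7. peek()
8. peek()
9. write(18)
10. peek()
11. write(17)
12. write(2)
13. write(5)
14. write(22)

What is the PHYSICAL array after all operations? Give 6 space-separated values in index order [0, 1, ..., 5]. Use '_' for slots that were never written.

Answer: 2 5 22 6 18 17

Derivation:
After op 1 (write(9)): arr=[9 _ _ _ _ _] head=0 tail=1 count=1
After op 2 (write(23)): arr=[9 23 _ _ _ _] head=0 tail=2 count=2
After op 3 (read()): arr=[9 23 _ _ _ _] head=1 tail=2 count=1
After op 4 (write(14)): arr=[9 23 14 _ _ _] head=1 tail=3 count=2
After op 5 (write(6)): arr=[9 23 14 6 _ _] head=1 tail=4 count=3
After op 6 (read()): arr=[9 23 14 6 _ _] head=2 tail=4 count=2
After op 7 (peek()): arr=[9 23 14 6 _ _] head=2 tail=4 count=2
After op 8 (peek()): arr=[9 23 14 6 _ _] head=2 tail=4 count=2
After op 9 (write(18)): arr=[9 23 14 6 18 _] head=2 tail=5 count=3
After op 10 (peek()): arr=[9 23 14 6 18 _] head=2 tail=5 count=3
After op 11 (write(17)): arr=[9 23 14 6 18 17] head=2 tail=0 count=4
After op 12 (write(2)): arr=[2 23 14 6 18 17] head=2 tail=1 count=5
After op 13 (write(5)): arr=[2 5 14 6 18 17] head=2 tail=2 count=6
After op 14 (write(22)): arr=[2 5 22 6 18 17] head=3 tail=3 count=6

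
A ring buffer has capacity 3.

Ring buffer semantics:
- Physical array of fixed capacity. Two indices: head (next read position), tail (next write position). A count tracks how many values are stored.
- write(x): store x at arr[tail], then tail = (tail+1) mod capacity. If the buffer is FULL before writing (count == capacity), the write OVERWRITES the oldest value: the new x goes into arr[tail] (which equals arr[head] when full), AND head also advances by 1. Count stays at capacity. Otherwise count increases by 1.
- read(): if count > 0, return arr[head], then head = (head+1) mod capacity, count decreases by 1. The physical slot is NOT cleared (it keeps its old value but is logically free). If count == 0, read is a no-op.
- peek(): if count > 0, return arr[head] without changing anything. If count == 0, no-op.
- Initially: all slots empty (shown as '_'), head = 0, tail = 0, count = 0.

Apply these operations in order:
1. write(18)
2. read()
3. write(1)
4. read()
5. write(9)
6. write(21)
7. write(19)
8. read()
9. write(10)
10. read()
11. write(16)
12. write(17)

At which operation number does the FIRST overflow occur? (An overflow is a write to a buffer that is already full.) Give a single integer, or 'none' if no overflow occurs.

After op 1 (write(18)): arr=[18 _ _] head=0 tail=1 count=1
After op 2 (read()): arr=[18 _ _] head=1 tail=1 count=0
After op 3 (write(1)): arr=[18 1 _] head=1 tail=2 count=1
After op 4 (read()): arr=[18 1 _] head=2 tail=2 count=0
After op 5 (write(9)): arr=[18 1 9] head=2 tail=0 count=1
After op 6 (write(21)): arr=[21 1 9] head=2 tail=1 count=2
After op 7 (write(19)): arr=[21 19 9] head=2 tail=2 count=3
After op 8 (read()): arr=[21 19 9] head=0 tail=2 count=2
After op 9 (write(10)): arr=[21 19 10] head=0 tail=0 count=3
After op 10 (read()): arr=[21 19 10] head=1 tail=0 count=2
After op 11 (write(16)): arr=[16 19 10] head=1 tail=1 count=3
After op 12 (write(17)): arr=[16 17 10] head=2 tail=2 count=3

Answer: 12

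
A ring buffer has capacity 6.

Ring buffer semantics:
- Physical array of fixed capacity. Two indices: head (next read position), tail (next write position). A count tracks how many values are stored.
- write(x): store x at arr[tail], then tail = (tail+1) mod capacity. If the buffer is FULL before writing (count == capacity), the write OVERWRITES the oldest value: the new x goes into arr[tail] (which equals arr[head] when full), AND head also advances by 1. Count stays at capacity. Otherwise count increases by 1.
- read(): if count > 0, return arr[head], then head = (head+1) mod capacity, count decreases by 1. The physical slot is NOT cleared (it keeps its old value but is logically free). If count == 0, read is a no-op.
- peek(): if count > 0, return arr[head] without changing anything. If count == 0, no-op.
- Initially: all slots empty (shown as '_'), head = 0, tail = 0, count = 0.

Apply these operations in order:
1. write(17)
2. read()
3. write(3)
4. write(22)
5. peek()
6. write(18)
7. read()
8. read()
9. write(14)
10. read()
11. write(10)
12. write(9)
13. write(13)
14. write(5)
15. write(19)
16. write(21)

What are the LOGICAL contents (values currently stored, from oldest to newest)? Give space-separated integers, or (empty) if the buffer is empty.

After op 1 (write(17)): arr=[17 _ _ _ _ _] head=0 tail=1 count=1
After op 2 (read()): arr=[17 _ _ _ _ _] head=1 tail=1 count=0
After op 3 (write(3)): arr=[17 3 _ _ _ _] head=1 tail=2 count=1
After op 4 (write(22)): arr=[17 3 22 _ _ _] head=1 tail=3 count=2
After op 5 (peek()): arr=[17 3 22 _ _ _] head=1 tail=3 count=2
After op 6 (write(18)): arr=[17 3 22 18 _ _] head=1 tail=4 count=3
After op 7 (read()): arr=[17 3 22 18 _ _] head=2 tail=4 count=2
After op 8 (read()): arr=[17 3 22 18 _ _] head=3 tail=4 count=1
After op 9 (write(14)): arr=[17 3 22 18 14 _] head=3 tail=5 count=2
After op 10 (read()): arr=[17 3 22 18 14 _] head=4 tail=5 count=1
After op 11 (write(10)): arr=[17 3 22 18 14 10] head=4 tail=0 count=2
After op 12 (write(9)): arr=[9 3 22 18 14 10] head=4 tail=1 count=3
After op 13 (write(13)): arr=[9 13 22 18 14 10] head=4 tail=2 count=4
After op 14 (write(5)): arr=[9 13 5 18 14 10] head=4 tail=3 count=5
After op 15 (write(19)): arr=[9 13 5 19 14 10] head=4 tail=4 count=6
After op 16 (write(21)): arr=[9 13 5 19 21 10] head=5 tail=5 count=6

Answer: 10 9 13 5 19 21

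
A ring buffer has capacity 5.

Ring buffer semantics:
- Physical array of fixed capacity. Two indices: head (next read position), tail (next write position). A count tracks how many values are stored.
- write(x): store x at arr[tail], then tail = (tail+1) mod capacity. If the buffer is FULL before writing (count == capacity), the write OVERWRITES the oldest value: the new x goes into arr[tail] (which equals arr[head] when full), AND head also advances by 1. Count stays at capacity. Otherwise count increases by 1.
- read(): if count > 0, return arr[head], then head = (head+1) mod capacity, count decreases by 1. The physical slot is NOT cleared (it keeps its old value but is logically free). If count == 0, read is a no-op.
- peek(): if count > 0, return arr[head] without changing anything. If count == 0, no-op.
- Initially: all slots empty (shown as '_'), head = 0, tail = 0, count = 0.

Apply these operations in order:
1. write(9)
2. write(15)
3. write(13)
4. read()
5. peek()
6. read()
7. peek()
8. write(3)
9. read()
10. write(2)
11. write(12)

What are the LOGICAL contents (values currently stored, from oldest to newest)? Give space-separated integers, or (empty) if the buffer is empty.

Answer: 3 2 12

Derivation:
After op 1 (write(9)): arr=[9 _ _ _ _] head=0 tail=1 count=1
After op 2 (write(15)): arr=[9 15 _ _ _] head=0 tail=2 count=2
After op 3 (write(13)): arr=[9 15 13 _ _] head=0 tail=3 count=3
After op 4 (read()): arr=[9 15 13 _ _] head=1 tail=3 count=2
After op 5 (peek()): arr=[9 15 13 _ _] head=1 tail=3 count=2
After op 6 (read()): arr=[9 15 13 _ _] head=2 tail=3 count=1
After op 7 (peek()): arr=[9 15 13 _ _] head=2 tail=3 count=1
After op 8 (write(3)): arr=[9 15 13 3 _] head=2 tail=4 count=2
After op 9 (read()): arr=[9 15 13 3 _] head=3 tail=4 count=1
After op 10 (write(2)): arr=[9 15 13 3 2] head=3 tail=0 count=2
After op 11 (write(12)): arr=[12 15 13 3 2] head=3 tail=1 count=3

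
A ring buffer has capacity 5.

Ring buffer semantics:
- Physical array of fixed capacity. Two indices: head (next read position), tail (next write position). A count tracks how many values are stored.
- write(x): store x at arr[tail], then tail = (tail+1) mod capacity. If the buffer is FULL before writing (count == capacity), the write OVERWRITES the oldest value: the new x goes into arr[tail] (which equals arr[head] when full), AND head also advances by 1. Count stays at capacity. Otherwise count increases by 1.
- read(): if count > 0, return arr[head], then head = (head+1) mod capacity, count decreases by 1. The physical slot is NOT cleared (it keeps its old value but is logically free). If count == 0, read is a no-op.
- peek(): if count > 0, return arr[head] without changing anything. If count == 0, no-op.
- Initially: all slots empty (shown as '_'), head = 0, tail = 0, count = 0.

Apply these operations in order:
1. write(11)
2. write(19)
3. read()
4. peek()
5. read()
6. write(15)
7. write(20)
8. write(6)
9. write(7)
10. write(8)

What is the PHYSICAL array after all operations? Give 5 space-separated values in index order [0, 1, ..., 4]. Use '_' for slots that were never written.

After op 1 (write(11)): arr=[11 _ _ _ _] head=0 tail=1 count=1
After op 2 (write(19)): arr=[11 19 _ _ _] head=0 tail=2 count=2
After op 3 (read()): arr=[11 19 _ _ _] head=1 tail=2 count=1
After op 4 (peek()): arr=[11 19 _ _ _] head=1 tail=2 count=1
After op 5 (read()): arr=[11 19 _ _ _] head=2 tail=2 count=0
After op 6 (write(15)): arr=[11 19 15 _ _] head=2 tail=3 count=1
After op 7 (write(20)): arr=[11 19 15 20 _] head=2 tail=4 count=2
After op 8 (write(6)): arr=[11 19 15 20 6] head=2 tail=0 count=3
After op 9 (write(7)): arr=[7 19 15 20 6] head=2 tail=1 count=4
After op 10 (write(8)): arr=[7 8 15 20 6] head=2 tail=2 count=5

Answer: 7 8 15 20 6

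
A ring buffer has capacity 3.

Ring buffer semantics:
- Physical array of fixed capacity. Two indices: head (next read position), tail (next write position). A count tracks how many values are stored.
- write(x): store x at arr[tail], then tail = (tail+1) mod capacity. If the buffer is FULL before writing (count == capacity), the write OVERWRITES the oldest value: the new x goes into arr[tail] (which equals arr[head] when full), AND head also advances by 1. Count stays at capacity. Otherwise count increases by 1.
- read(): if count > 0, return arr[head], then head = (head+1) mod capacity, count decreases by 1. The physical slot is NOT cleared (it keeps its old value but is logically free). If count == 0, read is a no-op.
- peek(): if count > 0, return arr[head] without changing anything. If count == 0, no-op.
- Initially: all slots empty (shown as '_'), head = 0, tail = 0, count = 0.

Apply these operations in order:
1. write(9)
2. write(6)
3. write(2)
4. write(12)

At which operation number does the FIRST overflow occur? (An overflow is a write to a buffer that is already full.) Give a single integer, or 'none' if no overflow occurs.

After op 1 (write(9)): arr=[9 _ _] head=0 tail=1 count=1
After op 2 (write(6)): arr=[9 6 _] head=0 tail=2 count=2
After op 3 (write(2)): arr=[9 6 2] head=0 tail=0 count=3
After op 4 (write(12)): arr=[12 6 2] head=1 tail=1 count=3

Answer: 4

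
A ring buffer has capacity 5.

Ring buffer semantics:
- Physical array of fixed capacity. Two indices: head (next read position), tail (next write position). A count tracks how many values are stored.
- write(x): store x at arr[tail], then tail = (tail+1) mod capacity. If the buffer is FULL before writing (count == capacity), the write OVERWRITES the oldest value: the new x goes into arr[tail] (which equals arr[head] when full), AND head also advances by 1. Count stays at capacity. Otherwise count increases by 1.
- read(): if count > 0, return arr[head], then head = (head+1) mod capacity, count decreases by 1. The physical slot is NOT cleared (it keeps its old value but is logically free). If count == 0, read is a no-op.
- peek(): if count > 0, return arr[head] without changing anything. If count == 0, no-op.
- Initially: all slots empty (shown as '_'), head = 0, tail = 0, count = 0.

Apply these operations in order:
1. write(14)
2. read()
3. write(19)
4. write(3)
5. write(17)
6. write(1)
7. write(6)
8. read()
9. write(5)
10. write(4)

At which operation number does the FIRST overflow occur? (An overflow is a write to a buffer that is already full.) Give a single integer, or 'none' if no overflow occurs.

After op 1 (write(14)): arr=[14 _ _ _ _] head=0 tail=1 count=1
After op 2 (read()): arr=[14 _ _ _ _] head=1 tail=1 count=0
After op 3 (write(19)): arr=[14 19 _ _ _] head=1 tail=2 count=1
After op 4 (write(3)): arr=[14 19 3 _ _] head=1 tail=3 count=2
After op 5 (write(17)): arr=[14 19 3 17 _] head=1 tail=4 count=3
After op 6 (write(1)): arr=[14 19 3 17 1] head=1 tail=0 count=4
After op 7 (write(6)): arr=[6 19 3 17 1] head=1 tail=1 count=5
After op 8 (read()): arr=[6 19 3 17 1] head=2 tail=1 count=4
After op 9 (write(5)): arr=[6 5 3 17 1] head=2 tail=2 count=5
After op 10 (write(4)): arr=[6 5 4 17 1] head=3 tail=3 count=5

Answer: 10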